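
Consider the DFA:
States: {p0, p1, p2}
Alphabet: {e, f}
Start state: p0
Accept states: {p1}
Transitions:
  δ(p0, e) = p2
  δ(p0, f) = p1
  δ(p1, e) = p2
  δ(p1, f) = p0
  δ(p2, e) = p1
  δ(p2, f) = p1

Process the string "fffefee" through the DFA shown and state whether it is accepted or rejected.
Processing string "fffefee":
  p0 --f--> p1
  p1 --f--> p0
  p0 --f--> p1
  p1 --e--> p2
  p2 --f--> p1
  p1 --e--> p2
  p2 --e--> p1
Final state: p1
Accept states: {p1}
Yes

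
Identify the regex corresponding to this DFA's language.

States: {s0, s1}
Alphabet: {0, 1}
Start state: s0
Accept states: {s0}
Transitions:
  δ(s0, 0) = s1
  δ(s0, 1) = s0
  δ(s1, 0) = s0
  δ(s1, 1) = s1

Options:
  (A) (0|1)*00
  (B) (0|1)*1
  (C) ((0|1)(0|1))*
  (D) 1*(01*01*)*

Check each option against the DFA on short strings; one disagreement eliminates an option:
  (A) (0|1)*00: on ε the DFA stays in s0 and accepts (s0 ∈ Accept), but the regex does not match it → eliminate
  (B) (0|1)*1: on ε the DFA stays in s0 and accepts (s0 ∈ Accept), but the regex does not match it → eliminate
  (C) ((0|1)(0|1))*: on '1' the DFA goes s0 → s0 and accepts (s0 ∈ Accept), but the regex does not match it → eliminate
  (D) 1*(01*01*)*: agrees with the DFA on every string of length ≤ 6
Only (D) is consistent with the DFA.
(D) 1*(01*01*)*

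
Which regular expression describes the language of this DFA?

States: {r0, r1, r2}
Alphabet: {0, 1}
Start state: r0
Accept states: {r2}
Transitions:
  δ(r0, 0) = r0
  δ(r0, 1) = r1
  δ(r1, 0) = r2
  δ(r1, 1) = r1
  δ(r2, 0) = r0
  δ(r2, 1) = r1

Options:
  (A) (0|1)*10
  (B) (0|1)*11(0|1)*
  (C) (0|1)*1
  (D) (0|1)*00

Check each option against the DFA on short strings; one disagreement eliminates an option:
  (A) (0|1)*10: agrees with the DFA on every string of length ≤ 6
  (B) (0|1)*11(0|1)*: on '10' the DFA goes r0 → r1 → r2 and accepts (r2 ∈ Accept), but the regex does not match it → eliminate
  (C) (0|1)*1: on '1' the DFA goes r0 → r1 and rejects (r1 ∉ Accept), but the regex matches it → eliminate
  (D) (0|1)*00: on '00' the DFA goes r0 → r0 → r0 and rejects (r0 ∉ Accept), but the regex matches it → eliminate
Only (A) is consistent with the DFA.
(A) (0|1)*10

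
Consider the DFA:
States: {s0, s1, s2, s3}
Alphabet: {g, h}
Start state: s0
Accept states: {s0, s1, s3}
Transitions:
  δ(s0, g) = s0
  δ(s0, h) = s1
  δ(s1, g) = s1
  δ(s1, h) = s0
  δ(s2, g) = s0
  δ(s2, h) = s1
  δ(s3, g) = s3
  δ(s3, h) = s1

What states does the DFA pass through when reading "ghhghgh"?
read 'g': s0 → s0
  read 'h': s0 → s1
  read 'h': s1 → s0
  read 'g': s0 → s0
  read 'h': s0 → s1
  read 'g': s1 → s1
  read 'h': s1 → s0
s0 -> s0 -> s1 -> s0 -> s0 -> s1 -> s1 -> s0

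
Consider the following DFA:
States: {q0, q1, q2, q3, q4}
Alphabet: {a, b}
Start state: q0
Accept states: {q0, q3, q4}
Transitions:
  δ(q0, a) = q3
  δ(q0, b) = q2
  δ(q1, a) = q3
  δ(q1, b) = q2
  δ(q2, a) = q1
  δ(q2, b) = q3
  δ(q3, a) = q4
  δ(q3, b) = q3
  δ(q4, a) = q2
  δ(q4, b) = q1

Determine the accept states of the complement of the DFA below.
Complement accept states = All states \ Original accept states
= {q0, q1, q2, q3, q4} \ {q0, q3, q4}
{q1, q2}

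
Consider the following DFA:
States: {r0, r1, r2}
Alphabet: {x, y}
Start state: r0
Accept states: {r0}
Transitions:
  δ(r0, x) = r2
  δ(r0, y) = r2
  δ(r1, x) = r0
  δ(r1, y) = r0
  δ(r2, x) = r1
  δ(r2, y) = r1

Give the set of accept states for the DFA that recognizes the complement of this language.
Complement accept states = All states \ Original accept states
= {r0, r1, r2} \ {r0}
{r1, r2}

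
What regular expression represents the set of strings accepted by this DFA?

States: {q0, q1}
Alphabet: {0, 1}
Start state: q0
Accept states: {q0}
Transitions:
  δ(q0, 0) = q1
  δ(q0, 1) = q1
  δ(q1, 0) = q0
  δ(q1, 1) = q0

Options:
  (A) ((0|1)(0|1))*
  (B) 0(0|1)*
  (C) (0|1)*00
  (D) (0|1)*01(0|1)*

Check each option against the DFA on short strings; one disagreement eliminates an option:
  (A) ((0|1)(0|1))*: agrees with the DFA on every string of length ≤ 6
  (B) 0(0|1)*: on ε the DFA stays in q0 and accepts (q0 ∈ Accept), but the regex does not match it → eliminate
  (C) (0|1)*00: on ε the DFA stays in q0 and accepts (q0 ∈ Accept), but the regex does not match it → eliminate
  (D) (0|1)*01(0|1)*: on ε the DFA stays in q0 and accepts (q0 ∈ Accept), but the regex does not match it → eliminate
Only (A) is consistent with the DFA.
(A) ((0|1)(0|1))*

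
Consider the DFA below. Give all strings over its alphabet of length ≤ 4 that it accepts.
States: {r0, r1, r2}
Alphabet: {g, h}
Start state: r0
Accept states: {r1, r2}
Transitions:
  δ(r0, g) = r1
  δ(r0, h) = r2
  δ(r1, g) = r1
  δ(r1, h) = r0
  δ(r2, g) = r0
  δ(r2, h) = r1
g, h, gg, hh, ggg, ghg, ghh, hgg, hgh, hhg, gggg, gghg, gghh, ghgg, ghhh, hggg, hghh, hhgg, hhhg, hhhh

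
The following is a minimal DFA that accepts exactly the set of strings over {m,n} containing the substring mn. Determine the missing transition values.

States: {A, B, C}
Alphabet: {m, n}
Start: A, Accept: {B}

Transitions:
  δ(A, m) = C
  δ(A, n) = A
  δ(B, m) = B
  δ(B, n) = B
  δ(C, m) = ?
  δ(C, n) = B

From the language and accept set, identify what each state tracks — A: no m seen yet; B: substring mn seen; C: seen a m, waiting for n.
Each missing δ(q, a) is the state matching the new tracked value after reading a.
δ(C, m) = C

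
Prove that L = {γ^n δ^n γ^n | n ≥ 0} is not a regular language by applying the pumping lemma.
Assume L is regular with pumping length p. Idea: pumping the first γ-block unbalances it against the other two.
Choose s = γ^p δ^p γ^p ∈ L (|s| = 3p ≥ p). By the pumping lemma, s = xyz with |xy| ≤ p, |y| > 0, so y = γ^k with k ≥ 1, inside the first γ-block. Then xy²z = γ^(p+k) δ^p γ^p. The first block has length p+k ≠ p, so the three block lengths are no longer equal and xy²z ∉ L.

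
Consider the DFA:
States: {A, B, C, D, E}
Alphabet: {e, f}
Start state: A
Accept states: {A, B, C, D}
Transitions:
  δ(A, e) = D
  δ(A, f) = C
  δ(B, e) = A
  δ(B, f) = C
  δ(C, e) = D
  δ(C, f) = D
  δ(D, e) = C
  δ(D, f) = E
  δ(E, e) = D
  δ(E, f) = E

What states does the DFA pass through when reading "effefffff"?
read 'e': A → D
  read 'f': D → E
  read 'f': E → E
  read 'e': E → D
  read 'f': D → E
  read 'f': E → E
  read 'f': E → E
  read 'f': E → E
  read 'f': E → E
A -> D -> E -> E -> D -> E -> E -> E -> E -> E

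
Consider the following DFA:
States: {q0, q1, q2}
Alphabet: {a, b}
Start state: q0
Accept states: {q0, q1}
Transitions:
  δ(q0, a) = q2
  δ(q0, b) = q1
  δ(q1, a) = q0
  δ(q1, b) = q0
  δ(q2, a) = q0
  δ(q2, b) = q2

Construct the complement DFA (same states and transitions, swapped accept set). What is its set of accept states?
Complement accept states = All states \ Original accept states
= {q0, q1, q2} \ {q0, q1}
{q2}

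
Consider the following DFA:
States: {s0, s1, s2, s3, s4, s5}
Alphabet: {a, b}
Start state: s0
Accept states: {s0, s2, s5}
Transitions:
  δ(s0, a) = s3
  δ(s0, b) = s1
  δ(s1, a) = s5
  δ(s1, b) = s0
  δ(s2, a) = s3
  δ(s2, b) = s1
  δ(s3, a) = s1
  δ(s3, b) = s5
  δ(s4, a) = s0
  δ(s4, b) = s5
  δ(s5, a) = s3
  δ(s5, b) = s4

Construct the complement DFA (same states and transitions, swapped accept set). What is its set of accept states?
Complement accept states = All states \ Original accept states
= {s0, s1, s2, s3, s4, s5} \ {s0, s2, s5}
{s1, s3, s4}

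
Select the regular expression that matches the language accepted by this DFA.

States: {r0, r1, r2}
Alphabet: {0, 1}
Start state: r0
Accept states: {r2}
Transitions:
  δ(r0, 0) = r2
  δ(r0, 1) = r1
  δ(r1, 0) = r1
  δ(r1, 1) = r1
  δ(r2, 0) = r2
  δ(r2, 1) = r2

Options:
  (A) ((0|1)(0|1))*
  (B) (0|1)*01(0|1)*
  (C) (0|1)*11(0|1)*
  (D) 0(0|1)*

Check each option against the DFA on short strings; one disagreement eliminates an option:
  (A) ((0|1)(0|1))*: on ε the DFA stays in r0 and rejects (r0 ∉ Accept), but the regex matches it → eliminate
  (B) (0|1)*01(0|1)*: on '0' the DFA goes r0 → r2 and accepts (r2 ∈ Accept), but the regex does not match it → eliminate
  (C) (0|1)*11(0|1)*: on '0' the DFA goes r0 → r2 and accepts (r2 ∈ Accept), but the regex does not match it → eliminate
  (D) 0(0|1)*: agrees with the DFA on every string of length ≤ 6
Only (D) is consistent with the DFA.
(D) 0(0|1)*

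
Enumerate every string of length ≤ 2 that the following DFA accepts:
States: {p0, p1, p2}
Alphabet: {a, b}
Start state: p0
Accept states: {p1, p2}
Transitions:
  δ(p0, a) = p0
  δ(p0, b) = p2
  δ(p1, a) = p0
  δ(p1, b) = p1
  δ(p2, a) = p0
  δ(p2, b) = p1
b, ab, bb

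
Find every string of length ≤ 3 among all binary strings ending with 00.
00, 000, 100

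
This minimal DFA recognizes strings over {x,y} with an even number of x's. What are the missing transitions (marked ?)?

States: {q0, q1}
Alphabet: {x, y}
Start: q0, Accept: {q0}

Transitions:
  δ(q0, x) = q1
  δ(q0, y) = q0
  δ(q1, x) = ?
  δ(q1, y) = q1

From the language and accept set, identify what each state tracks — q0: even number of x's so far; q1: odd number of x's so far.
Each missing δ(q, a) is the state matching the new tracked value after reading a.
δ(q1, x) = q0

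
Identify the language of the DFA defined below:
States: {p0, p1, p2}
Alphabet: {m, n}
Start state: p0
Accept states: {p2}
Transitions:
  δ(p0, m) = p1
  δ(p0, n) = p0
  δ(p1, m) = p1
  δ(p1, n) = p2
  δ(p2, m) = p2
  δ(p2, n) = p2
Testing a few strings:
  'm' → reject
  'mnm' → accept
  'nmmn' → accept
  'nmmm' → reject
State roles: p0=no m seen yet; p1=seen a m, waiting for n; p2=substring mn seen
All strings over {m,n} containing the substring mn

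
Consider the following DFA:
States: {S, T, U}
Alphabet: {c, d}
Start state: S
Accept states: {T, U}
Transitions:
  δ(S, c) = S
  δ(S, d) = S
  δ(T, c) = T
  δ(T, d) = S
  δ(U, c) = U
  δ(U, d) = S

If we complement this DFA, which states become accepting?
Complement accept states = All states \ Original accept states
= {S, T, U} \ {T, U}
{S}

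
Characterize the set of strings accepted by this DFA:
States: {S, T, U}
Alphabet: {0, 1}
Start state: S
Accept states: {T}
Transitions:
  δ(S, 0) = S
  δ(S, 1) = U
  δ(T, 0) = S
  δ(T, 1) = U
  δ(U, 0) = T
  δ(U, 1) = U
Testing a few strings:
  '1' → reject
  '0111' → reject
  '11' → reject
  '110' → accept
State roles: S=no suffix match; T=suffix is 10; U=one trailing 1
All binary strings ending with 10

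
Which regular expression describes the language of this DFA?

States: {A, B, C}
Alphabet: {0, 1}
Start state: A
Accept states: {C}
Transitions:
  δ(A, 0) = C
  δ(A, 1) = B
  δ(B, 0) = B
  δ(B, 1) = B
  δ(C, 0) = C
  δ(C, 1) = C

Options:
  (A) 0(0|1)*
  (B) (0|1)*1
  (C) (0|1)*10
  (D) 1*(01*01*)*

Check each option against the DFA on short strings; one disagreement eliminates an option:
  (A) 0(0|1)*: agrees with the DFA on every string of length ≤ 6
  (B) (0|1)*1: on '0' the DFA goes A → C and accepts (C ∈ Accept), but the regex does not match it → eliminate
  (C) (0|1)*10: on '0' the DFA goes A → C and accepts (C ∈ Accept), but the regex does not match it → eliminate
  (D) 1*(01*01*)*: on ε the DFA stays in A and rejects (A ∉ Accept), but the regex matches it → eliminate
Only (A) is consistent with the DFA.
(A) 0(0|1)*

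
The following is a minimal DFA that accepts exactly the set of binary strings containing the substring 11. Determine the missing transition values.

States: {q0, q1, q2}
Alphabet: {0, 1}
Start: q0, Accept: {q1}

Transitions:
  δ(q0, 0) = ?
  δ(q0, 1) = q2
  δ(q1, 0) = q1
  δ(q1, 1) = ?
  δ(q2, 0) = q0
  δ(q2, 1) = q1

From the language and accept set, identify what each state tracks — q0: no progress toward 11; q1: substring 11 seen; q2: one trailing 1.
Each missing δ(q, a) is the state matching the new tracked value after reading a.
δ(q0, 0) = q0; δ(q1, 1) = q1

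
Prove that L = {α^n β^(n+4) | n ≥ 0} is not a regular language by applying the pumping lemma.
Assume L is regular with pumping length p. Idea: pumping the α-block breaks the fixed offset of 4.
Choose s = α^p β^(p+4) ∈ L. By the pumping lemma, s = xyz with |xy| ≤ p, |y| > 0, so y = α^k with k ≥ 1. Then xy²z = α^(p+k) β^(p+4). For this to be in L we would need p+4 = (p+k)+4, i.e. k = 0, contradicting k ≥ 1. So xy²z ∉ L.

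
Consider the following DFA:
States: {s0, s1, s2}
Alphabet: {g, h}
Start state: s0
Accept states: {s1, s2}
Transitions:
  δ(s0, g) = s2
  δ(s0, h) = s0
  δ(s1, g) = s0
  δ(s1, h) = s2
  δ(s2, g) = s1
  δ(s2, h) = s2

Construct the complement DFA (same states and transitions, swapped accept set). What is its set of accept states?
Complement accept states = All states \ Original accept states
= {s0, s1, s2} \ {s1, s2}
{s0}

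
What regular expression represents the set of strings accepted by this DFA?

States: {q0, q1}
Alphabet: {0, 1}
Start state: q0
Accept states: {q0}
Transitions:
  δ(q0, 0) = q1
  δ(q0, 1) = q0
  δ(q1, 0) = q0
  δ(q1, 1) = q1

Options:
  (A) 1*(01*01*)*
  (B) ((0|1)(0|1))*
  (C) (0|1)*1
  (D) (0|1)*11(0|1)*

Check each option against the DFA on short strings; one disagreement eliminates an option:
  (A) 1*(01*01*)*: agrees with the DFA on every string of length ≤ 6
  (B) ((0|1)(0|1))*: on '1' the DFA goes q0 → q0 and accepts (q0 ∈ Accept), but the regex does not match it → eliminate
  (C) (0|1)*1: on ε the DFA stays in q0 and accepts (q0 ∈ Accept), but the regex does not match it → eliminate
  (D) (0|1)*11(0|1)*: on ε the DFA stays in q0 and accepts (q0 ∈ Accept), but the regex does not match it → eliminate
Only (A) is consistent with the DFA.
(A) 1*(01*01*)*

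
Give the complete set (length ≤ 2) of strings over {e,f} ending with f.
f, ef, ff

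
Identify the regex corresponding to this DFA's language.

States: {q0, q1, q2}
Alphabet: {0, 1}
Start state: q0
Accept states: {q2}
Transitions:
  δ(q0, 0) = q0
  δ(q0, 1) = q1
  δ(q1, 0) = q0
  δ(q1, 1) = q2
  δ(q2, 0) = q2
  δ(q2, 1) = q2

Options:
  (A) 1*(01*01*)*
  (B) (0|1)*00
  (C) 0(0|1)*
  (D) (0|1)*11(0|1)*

Check each option against the DFA on short strings; one disagreement eliminates an option:
  (A) 1*(01*01*)*: on ε the DFA stays in q0 and rejects (q0 ∉ Accept), but the regex matches it → eliminate
  (B) (0|1)*00: on '00' the DFA goes q0 → q0 → q0 and rejects (q0 ∉ Accept), but the regex matches it → eliminate
  (C) 0(0|1)*: on '0' the DFA goes q0 → q0 and rejects (q0 ∉ Accept), but the regex matches it → eliminate
  (D) (0|1)*11(0|1)*: agrees with the DFA on every string of length ≤ 6
Only (D) is consistent with the DFA.
(D) (0|1)*11(0|1)*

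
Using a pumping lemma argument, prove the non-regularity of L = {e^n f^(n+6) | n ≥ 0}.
Assume L is regular with pumping length p. Idea: pumping the e-block breaks the fixed offset of 6.
Choose s = e^p f^(p+6) ∈ L. By the pumping lemma, s = xyz with |xy| ≤ p, |y| > 0, so y = e^k with k ≥ 1. Then xy²z = e^(p+k) f^(p+6). For this to be in L we would need p+6 = (p+k)+6, i.e. k = 0, contradicting k ≥ 1. So xy²z ∉ L.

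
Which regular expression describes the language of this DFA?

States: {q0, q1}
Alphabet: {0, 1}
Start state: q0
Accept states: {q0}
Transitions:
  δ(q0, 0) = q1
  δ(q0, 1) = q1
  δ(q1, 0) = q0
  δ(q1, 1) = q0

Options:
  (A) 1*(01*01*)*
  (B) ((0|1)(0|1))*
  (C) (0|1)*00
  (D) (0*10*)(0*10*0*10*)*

Check each option against the DFA on short strings; one disagreement eliminates an option:
  (A) 1*(01*01*)*: on '1' the DFA goes q0 → q1 and rejects (q1 ∉ Accept), but the regex matches it → eliminate
  (B) ((0|1)(0|1))*: agrees with the DFA on every string of length ≤ 6
  (C) (0|1)*00: on ε the DFA stays in q0 and accepts (q0 ∈ Accept), but the regex does not match it → eliminate
  (D) (0*10*)(0*10*0*10*)*: on ε the DFA stays in q0 and accepts (q0 ∈ Accept), but the regex does not match it → eliminate
Only (B) is consistent with the DFA.
(B) ((0|1)(0|1))*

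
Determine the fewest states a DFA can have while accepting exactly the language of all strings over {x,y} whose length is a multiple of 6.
By Myhill–Nerode, count the distinguishable equivalence classes: 6 classes — one per residue of the length mod 6; class i is distinguished from class j by any string of length (6 − i) mod 6.
6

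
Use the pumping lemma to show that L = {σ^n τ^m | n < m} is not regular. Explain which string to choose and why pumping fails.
Assume L is regular with pumping length p. Idea: pumping up the σ-block makes the σ-count reach the τ-count.
Choose s = σ^p τ^(p+1) ∈ L. By the pumping lemma, s = xyz with |xy| ≤ p, |y| > 0, so y = σ^k with k ≥ 1. Then xy²z = σ^(p+k) τ^(p+1). Since p+k ≥ p+1, the number of σ's is no longer strictly less than the number of τ's, so xy²z ∉ L.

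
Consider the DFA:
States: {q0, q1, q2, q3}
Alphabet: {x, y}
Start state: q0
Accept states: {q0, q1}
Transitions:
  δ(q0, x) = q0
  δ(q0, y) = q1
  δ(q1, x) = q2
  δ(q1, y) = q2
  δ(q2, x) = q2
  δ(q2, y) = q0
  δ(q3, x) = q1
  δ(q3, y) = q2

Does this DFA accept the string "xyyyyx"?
Processing string "xyyyyx":
  q0 --x--> q0
  q0 --y--> q1
  q1 --y--> q2
  q2 --y--> q0
  q0 --y--> q1
  q1 --x--> q2
Final state: q2
Accept states: {q0, q1}
No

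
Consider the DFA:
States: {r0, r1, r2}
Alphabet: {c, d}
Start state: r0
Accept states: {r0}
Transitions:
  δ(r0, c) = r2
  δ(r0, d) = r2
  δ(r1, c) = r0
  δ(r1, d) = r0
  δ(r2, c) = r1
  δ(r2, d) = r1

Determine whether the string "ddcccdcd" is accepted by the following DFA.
Processing string "ddcccdcd":
  r0 --d--> r2
  r2 --d--> r1
  r1 --c--> r0
  r0 --c--> r2
  r2 --c--> r1
  r1 --d--> r0
  r0 --c--> r2
  r2 --d--> r1
Final state: r1
Accept states: {r0}
No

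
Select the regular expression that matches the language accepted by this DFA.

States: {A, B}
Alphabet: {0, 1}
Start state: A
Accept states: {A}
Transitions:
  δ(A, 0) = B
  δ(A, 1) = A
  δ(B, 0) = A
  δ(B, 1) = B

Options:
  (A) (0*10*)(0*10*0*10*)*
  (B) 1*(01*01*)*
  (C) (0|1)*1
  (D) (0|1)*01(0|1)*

Check each option against the DFA on short strings; one disagreement eliminates an option:
  (A) (0*10*)(0*10*0*10*)*: on ε the DFA stays in A and accepts (A ∈ Accept), but the regex does not match it → eliminate
  (B) 1*(01*01*)*: agrees with the DFA on every string of length ≤ 6
  (C) (0|1)*1: on ε the DFA stays in A and accepts (A ∈ Accept), but the regex does not match it → eliminate
  (D) (0|1)*01(0|1)*: on ε the DFA stays in A and accepts (A ∈ Accept), but the regex does not match it → eliminate
Only (B) is consistent with the DFA.
(B) 1*(01*01*)*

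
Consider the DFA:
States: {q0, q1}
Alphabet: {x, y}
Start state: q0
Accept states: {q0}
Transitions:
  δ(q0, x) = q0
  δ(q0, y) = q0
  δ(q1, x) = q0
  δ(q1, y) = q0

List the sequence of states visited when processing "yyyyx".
read 'y': q0 → q0
  read 'y': q0 → q0
  read 'y': q0 → q0
  read 'y': q0 → q0
  read 'x': q0 → q0
q0 -> q0 -> q0 -> q0 -> q0 -> q0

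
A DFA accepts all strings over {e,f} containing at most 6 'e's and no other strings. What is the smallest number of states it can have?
By Myhill–Nerode, count the distinguishable equivalence classes: 8 classes — having seen 0, 1, …, 6, or >6 copies of 'e'; counts 0 through 6 are accepting and >6 is dead.
8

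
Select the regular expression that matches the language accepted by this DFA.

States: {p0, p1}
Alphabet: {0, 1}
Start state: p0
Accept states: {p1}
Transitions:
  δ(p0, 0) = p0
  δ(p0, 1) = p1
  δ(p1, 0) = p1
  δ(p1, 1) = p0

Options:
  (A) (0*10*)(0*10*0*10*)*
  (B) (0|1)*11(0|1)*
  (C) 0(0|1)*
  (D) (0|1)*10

Check each option against the DFA on short strings; one disagreement eliminates an option:
  (A) (0*10*)(0*10*0*10*)*: agrees with the DFA on every string of length ≤ 6
  (B) (0|1)*11(0|1)*: on '1' the DFA goes p0 → p1 and accepts (p1 ∈ Accept), but the regex does not match it → eliminate
  (C) 0(0|1)*: on '0' the DFA goes p0 → p0 and rejects (p0 ∉ Accept), but the regex matches it → eliminate
  (D) (0|1)*10: on '1' the DFA goes p0 → p1 and accepts (p1 ∈ Accept), but the regex does not match it → eliminate
Only (A) is consistent with the DFA.
(A) (0*10*)(0*10*0*10*)*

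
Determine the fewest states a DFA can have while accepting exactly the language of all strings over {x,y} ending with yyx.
By Myhill–Nerode, count the distinguishable equivalence classes: 4 classes — one per longest suffix of the input that is a prefix of 'yyx' (lengths 0 through 3); only the length-3 class is accepting.
4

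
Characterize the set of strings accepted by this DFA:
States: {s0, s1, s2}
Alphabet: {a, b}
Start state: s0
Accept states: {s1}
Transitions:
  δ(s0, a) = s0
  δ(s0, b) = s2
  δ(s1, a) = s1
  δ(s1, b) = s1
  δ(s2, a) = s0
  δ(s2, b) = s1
Testing a few strings:
  'baa' → reject
  'bba' → accept
  'ba' → reject
  'aabb' → accept
State roles: s0=no progress toward bb; s1=substring bb seen; s2=one trailing b
All strings over {a,b} containing the substring bb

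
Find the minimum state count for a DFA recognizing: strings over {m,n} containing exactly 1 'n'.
By Myhill–Nerode, count the distinguishable equivalence classes: 3 classes — having seen 0, 1, or >1 copies of 'n'; the count-1 class is the only accepting one and >1 is dead.
3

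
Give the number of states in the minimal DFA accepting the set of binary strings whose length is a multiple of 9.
By Myhill–Nerode, count the distinguishable equivalence classes: 9 classes — one per residue of the length mod 9; class i is distinguished from class j by any string of length (9 − i) mod 9.
9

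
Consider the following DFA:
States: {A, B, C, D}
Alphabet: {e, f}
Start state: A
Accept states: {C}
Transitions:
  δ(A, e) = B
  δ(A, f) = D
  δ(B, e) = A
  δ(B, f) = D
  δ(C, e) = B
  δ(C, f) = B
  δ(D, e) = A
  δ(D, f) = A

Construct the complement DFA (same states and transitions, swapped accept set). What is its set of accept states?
Complement accept states = All states \ Original accept states
= {A, B, C, D} \ {C}
{A, B, D}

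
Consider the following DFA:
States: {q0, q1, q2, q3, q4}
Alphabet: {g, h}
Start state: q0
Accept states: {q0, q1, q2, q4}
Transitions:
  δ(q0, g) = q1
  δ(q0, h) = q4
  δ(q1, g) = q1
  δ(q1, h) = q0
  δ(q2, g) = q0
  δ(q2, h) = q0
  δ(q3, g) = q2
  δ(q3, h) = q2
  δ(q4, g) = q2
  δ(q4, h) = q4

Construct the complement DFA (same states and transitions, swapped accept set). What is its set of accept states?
Complement accept states = All states \ Original accept states
= {q0, q1, q2, q3, q4} \ {q0, q1, q2, q4}
{q3}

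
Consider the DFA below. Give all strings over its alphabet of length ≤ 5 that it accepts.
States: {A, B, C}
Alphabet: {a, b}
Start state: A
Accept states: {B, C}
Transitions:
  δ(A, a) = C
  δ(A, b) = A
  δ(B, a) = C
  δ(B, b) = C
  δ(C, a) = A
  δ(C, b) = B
a, ab, ba, aaa, aba, abb, bab, bba, aaab, aaba, abab, abbb, baaa, baba, babb, bbab, bbba, aaaaa, aaaba, aaabb, aabab, aabba, abaaa, ababa, ababb, abbaa, abbba, abbbb, baaab, baaba, babab, babbb, bbaaa, bbaba, bbabb, bbbab, bbbba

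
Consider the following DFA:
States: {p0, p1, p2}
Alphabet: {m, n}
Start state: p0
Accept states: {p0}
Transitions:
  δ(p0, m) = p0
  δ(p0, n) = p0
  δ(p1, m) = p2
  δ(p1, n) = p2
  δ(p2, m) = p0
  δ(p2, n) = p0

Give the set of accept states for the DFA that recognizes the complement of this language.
Complement accept states = All states \ Original accept states
= {p0, p1, p2} \ {p0}
{p1, p2}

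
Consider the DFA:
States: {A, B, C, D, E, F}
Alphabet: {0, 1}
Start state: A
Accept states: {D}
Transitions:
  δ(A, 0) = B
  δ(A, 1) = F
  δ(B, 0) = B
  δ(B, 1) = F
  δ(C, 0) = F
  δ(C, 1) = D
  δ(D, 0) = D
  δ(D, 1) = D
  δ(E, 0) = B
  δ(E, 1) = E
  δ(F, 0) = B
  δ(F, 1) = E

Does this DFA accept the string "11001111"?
Processing string "11001111":
  A --1--> F
  F --1--> E
  E --0--> B
  B --0--> B
  B --1--> F
  F --1--> E
  E --1--> E
  E --1--> E
Final state: E
Accept states: {D}
No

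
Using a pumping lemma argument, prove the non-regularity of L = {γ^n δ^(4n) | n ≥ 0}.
Assume L is regular with pumping length p. Idea: pumping the γ-block breaks the 1:4 ratio.
Choose s = γ^p δ^(4p) (length 5p ≥ p). By the pumping lemma, s = xyz with |xy| ≤ p, |y| > 0, so y = γ^k with k ≥ 1. Then xy²z = γ^(p+k) δ^(4p). For this to be in L we would need 4p = 4(p+k), i.e. 4k = 0, contradicting k ≥ 1. So xy²z ∉ L.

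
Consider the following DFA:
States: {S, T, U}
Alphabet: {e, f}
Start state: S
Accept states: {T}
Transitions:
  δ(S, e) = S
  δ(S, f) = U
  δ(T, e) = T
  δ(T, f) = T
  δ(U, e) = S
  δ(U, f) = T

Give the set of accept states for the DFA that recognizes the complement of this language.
Complement accept states = All states \ Original accept states
= {S, T, U} \ {T}
{S, U}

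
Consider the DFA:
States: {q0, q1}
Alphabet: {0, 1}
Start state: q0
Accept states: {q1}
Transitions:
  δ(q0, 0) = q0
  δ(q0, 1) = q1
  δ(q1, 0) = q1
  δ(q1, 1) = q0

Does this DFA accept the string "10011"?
Processing string "10011":
  q0 --1--> q1
  q1 --0--> q1
  q1 --0--> q1
  q1 --1--> q0
  q0 --1--> q1
Final state: q1
Accept states: {q1}
Yes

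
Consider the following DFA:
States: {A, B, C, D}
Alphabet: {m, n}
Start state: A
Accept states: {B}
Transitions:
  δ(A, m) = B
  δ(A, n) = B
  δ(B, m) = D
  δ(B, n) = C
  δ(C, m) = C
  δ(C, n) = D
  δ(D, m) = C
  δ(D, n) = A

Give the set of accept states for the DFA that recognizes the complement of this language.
Complement accept states = All states \ Original accept states
= {A, B, C, D} \ {B}
{A, C, D}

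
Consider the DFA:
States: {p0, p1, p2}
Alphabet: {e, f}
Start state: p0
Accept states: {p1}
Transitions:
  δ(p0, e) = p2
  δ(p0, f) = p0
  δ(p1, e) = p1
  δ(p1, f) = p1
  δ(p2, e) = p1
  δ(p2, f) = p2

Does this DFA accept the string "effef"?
Processing string "effef":
  p0 --e--> p2
  p2 --f--> p2
  p2 --f--> p2
  p2 --e--> p1
  p1 --f--> p1
Final state: p1
Accept states: {p1}
Yes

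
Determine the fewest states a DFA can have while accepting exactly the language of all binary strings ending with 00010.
By Myhill–Nerode, count the distinguishable equivalence classes: 6 classes — one per longest suffix of the input that is a prefix of '00010' (lengths 0 through 5); only the length-5 class is accepting.
6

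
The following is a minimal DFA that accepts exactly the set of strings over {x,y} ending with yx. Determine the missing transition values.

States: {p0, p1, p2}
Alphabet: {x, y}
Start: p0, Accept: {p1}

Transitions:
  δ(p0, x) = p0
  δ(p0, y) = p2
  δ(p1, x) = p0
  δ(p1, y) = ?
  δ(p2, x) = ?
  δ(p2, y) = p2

From the language and accept set, identify what each state tracks — p0: no suffix match; p1: suffix is yx; p2: one trailing y.
Each missing δ(q, a) is the state matching the new tracked value after reading a.
δ(p1, y) = p2; δ(p2, x) = p1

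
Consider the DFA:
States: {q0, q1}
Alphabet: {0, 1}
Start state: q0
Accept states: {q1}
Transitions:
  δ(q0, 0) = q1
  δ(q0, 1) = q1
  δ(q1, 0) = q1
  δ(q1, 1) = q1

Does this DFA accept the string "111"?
Processing string "111":
  q0 --1--> q1
  q1 --1--> q1
  q1 --1--> q1
Final state: q1
Accept states: {q1}
Yes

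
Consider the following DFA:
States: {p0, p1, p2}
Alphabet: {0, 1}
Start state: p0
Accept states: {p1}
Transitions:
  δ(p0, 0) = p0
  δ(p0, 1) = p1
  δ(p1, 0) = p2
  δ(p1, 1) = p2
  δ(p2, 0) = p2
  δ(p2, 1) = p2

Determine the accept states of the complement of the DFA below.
Complement accept states = All states \ Original accept states
= {p0, p1, p2} \ {p1}
{p0, p2}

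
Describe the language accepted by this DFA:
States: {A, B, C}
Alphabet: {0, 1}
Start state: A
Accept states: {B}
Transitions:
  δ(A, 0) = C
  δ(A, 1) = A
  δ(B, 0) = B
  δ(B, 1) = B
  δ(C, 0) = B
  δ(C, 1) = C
Testing a few strings:
  '1110' → reject
  '11' → reject
  '1111' → reject
  '100' → accept
State roles: A=zero 0's seen; B=≥ two 0's seen; C=one 0 seen
All binary strings containing at least two 0's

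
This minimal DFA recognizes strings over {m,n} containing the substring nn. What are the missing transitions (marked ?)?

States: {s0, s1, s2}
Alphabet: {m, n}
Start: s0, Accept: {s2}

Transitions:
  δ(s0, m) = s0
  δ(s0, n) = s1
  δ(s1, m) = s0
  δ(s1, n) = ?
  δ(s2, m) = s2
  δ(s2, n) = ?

From the language and accept set, identify what each state tracks — s0: no progress toward nn; s1: one trailing n; s2: substring nn seen.
Each missing δ(q, a) is the state matching the new tracked value after reading a.
δ(s1, n) = s2; δ(s2, n) = s2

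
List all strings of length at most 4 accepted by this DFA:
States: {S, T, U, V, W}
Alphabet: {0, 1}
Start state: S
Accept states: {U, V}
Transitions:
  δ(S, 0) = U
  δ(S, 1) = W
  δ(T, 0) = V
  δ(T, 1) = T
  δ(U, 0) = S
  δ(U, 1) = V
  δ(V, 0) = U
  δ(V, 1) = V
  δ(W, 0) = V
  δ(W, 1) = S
0, 01, 10, 000, 010, 011, 100, 101, 110, 0001, 0010, 0101, 0110, 0111, 1001, 1010, 1011, 1101, 1110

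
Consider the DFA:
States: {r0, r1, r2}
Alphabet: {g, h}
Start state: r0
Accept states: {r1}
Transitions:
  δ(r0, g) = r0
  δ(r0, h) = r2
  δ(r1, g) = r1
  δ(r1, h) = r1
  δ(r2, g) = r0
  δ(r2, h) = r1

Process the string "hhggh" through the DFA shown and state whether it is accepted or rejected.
Processing string "hhggh":
  r0 --h--> r2
  r2 --h--> r1
  r1 --g--> r1
  r1 --g--> r1
  r1 --h--> r1
Final state: r1
Accept states: {r1}
Yes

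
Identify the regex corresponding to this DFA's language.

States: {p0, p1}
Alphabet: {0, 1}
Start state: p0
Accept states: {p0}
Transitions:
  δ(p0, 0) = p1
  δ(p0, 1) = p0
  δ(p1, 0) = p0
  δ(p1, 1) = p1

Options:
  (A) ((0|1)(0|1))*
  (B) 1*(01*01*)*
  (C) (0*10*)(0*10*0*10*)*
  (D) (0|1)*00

Check each option against the DFA on short strings; one disagreement eliminates an option:
  (A) ((0|1)(0|1))*: on '1' the DFA goes p0 → p0 and accepts (p0 ∈ Accept), but the regex does not match it → eliminate
  (B) 1*(01*01*)*: agrees with the DFA on every string of length ≤ 6
  (C) (0*10*)(0*10*0*10*)*: on ε the DFA stays in p0 and accepts (p0 ∈ Accept), but the regex does not match it → eliminate
  (D) (0|1)*00: on ε the DFA stays in p0 and accepts (p0 ∈ Accept), but the regex does not match it → eliminate
Only (B) is consistent with the DFA.
(B) 1*(01*01*)*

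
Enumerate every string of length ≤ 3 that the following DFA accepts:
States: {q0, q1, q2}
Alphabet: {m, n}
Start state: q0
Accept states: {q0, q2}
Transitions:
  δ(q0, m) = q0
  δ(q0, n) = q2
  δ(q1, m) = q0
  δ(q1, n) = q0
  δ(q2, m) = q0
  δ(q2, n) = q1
ε, m, n, mm, mn, nm, mmm, mmn, mnm, nmm, nmn, nnm, nnn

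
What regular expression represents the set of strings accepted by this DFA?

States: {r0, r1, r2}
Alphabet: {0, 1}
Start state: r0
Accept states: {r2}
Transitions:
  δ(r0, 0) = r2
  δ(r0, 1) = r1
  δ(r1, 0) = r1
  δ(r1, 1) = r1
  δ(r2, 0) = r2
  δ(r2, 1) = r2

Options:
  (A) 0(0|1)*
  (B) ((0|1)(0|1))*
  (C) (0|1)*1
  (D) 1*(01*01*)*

Check each option against the DFA on short strings; one disagreement eliminates an option:
  (A) 0(0|1)*: agrees with the DFA on every string of length ≤ 6
  (B) ((0|1)(0|1))*: on ε the DFA stays in r0 and rejects (r0 ∉ Accept), but the regex matches it → eliminate
  (C) (0|1)*1: on '0' the DFA goes r0 → r2 and accepts (r2 ∈ Accept), but the regex does not match it → eliminate
  (D) 1*(01*01*)*: on ε the DFA stays in r0 and rejects (r0 ∉ Accept), but the regex matches it → eliminate
Only (A) is consistent with the DFA.
(A) 0(0|1)*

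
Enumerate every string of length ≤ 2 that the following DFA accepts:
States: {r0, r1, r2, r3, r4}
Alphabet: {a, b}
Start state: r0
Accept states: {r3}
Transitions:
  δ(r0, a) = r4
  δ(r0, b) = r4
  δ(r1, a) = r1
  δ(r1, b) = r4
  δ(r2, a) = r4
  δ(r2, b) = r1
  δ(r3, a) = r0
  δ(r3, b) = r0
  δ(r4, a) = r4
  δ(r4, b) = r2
None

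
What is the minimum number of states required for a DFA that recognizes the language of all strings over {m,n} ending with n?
By Myhill–Nerode, count the distinguishable equivalence classes: two classes — last symbol is n vs. not.
2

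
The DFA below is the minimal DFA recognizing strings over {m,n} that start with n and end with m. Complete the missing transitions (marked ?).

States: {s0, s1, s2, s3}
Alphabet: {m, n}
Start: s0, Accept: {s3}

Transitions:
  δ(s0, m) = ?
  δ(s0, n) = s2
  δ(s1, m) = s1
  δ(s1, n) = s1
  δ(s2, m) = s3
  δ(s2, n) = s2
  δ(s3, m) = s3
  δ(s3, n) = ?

From the language and accept set, identify what each state tracks — s0: no input read; s1: started with m (dead); s2: started with n, last symbol n; s3: started with n, last symbol m.
Each missing δ(q, a) is the state matching the new tracked value after reading a.
δ(s0, m) = s1; δ(s3, n) = s2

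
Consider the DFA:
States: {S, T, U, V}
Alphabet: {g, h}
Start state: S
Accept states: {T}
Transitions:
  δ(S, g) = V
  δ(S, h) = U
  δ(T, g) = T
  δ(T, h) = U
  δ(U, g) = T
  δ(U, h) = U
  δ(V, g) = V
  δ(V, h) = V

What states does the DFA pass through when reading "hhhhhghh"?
read 'h': S → U
  read 'h': U → U
  read 'h': U → U
  read 'h': U → U
  read 'h': U → U
  read 'g': U → T
  read 'h': T → U
  read 'h': U → U
S -> U -> U -> U -> U -> U -> T -> U -> U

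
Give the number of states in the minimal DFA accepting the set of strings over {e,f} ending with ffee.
By Myhill–Nerode, count the distinguishable equivalence classes: 5 classes — one per longest suffix of the input that is a prefix of 'ffee' (lengths 0 through 4); only the length-4 class is accepting.
5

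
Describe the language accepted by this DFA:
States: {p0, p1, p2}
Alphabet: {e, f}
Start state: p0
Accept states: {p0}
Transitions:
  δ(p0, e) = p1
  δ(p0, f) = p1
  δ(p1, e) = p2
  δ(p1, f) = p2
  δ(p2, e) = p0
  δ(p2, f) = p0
Testing a few strings:
  'efff' → reject
  'fff' → accept
  'ff' → reject
  'fee' → accept
State roles: p0=length ≡ 0 (mod 3); p1=length ≡ 1 (mod 3); p2=length ≡ 2 (mod 3)
All strings over {e,f} whose length is a multiple of 3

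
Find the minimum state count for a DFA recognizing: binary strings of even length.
By Myhill–Nerode, count the distinguishable equivalence classes: two classes — parity of the length.
2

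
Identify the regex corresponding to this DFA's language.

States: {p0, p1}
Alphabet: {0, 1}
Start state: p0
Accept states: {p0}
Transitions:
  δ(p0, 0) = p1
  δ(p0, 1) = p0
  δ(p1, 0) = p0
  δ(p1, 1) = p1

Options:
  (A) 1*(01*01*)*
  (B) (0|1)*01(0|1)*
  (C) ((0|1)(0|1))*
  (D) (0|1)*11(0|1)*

Check each option against the DFA on short strings; one disagreement eliminates an option:
  (A) 1*(01*01*)*: agrees with the DFA on every string of length ≤ 6
  (B) (0|1)*01(0|1)*: on ε the DFA stays in p0 and accepts (p0 ∈ Accept), but the regex does not match it → eliminate
  (C) ((0|1)(0|1))*: on '1' the DFA goes p0 → p0 and accepts (p0 ∈ Accept), but the regex does not match it → eliminate
  (D) (0|1)*11(0|1)*: on ε the DFA stays in p0 and accepts (p0 ∈ Accept), but the regex does not match it → eliminate
Only (A) is consistent with the DFA.
(A) 1*(01*01*)*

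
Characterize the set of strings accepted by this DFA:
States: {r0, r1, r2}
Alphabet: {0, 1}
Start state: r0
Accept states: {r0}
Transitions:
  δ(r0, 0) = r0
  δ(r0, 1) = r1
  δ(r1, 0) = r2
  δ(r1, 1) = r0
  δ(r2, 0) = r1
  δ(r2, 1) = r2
Testing a few strings:
  '0011' → accept
  '0101' → reject
  '110' → accept
  '100' → reject
State roles: r0=value ≡ 0 (mod 3); r1=value ≡ 1 (mod 3); r2=value ≡ 2 (mod 3)
All binary strings representing a multiple of 3 (read in base 2; leading zeros allowed and ε counts as 0)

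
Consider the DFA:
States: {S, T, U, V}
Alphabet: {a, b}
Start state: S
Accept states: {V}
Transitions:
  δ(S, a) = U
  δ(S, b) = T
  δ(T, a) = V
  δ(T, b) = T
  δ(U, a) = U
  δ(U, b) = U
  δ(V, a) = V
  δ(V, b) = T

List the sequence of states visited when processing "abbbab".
read 'a': S → U
  read 'b': U → U
  read 'b': U → U
  read 'b': U → U
  read 'a': U → U
  read 'b': U → U
S -> U -> U -> U -> U -> U -> U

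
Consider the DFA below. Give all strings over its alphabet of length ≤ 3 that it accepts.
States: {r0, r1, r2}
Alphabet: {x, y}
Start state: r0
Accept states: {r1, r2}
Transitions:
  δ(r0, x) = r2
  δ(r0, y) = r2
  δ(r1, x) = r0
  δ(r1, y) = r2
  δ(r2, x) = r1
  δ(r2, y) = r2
x, y, xx, xy, yx, yy, xxy, xyx, xyy, yxy, yyx, yyy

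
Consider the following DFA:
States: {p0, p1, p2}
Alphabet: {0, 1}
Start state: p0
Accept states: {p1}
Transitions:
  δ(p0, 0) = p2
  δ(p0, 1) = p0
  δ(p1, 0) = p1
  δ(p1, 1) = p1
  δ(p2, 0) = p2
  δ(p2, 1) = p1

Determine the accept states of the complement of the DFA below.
Complement accept states = All states \ Original accept states
= {p0, p1, p2} \ {p1}
{p0, p2}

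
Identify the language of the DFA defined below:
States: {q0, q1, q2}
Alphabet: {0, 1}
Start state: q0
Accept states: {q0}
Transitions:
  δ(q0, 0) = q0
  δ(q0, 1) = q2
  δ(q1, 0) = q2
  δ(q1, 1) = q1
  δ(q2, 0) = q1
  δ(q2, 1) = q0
Testing a few strings:
  '01' → reject
  '000' → accept
  '011' → accept
  '00' → accept
State roles: q0=value ≡ 0 (mod 3); q1=value ≡ 2 (mod 3); q2=value ≡ 1 (mod 3)
All binary strings representing a multiple of 3 (read in base 2; leading zeros allowed and ε counts as 0)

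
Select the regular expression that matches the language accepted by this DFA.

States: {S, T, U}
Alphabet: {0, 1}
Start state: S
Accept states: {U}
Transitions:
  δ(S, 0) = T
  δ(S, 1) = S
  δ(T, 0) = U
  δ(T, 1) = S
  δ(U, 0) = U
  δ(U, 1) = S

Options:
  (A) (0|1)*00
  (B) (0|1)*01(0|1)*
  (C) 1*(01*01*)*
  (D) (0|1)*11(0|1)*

Check each option against the DFA on short strings; one disagreement eliminates an option:
  (A) (0|1)*00: agrees with the DFA on every string of length ≤ 6
  (B) (0|1)*01(0|1)*: on '00' the DFA goes S → T → U and accepts (U ∈ Accept), but the regex does not match it → eliminate
  (C) 1*(01*01*)*: on ε the DFA stays in S and rejects (S ∉ Accept), but the regex matches it → eliminate
  (D) (0|1)*11(0|1)*: on '00' the DFA goes S → T → U and accepts (U ∈ Accept), but the regex does not match it → eliminate
Only (A) is consistent with the DFA.
(A) (0|1)*00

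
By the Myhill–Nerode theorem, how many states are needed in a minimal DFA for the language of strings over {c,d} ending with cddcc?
By Myhill–Nerode, count the distinguishable equivalence classes: 6 classes — one per longest suffix of the input that is a prefix of 'cddcc' (lengths 0 through 5); only the length-5 class is accepting.
6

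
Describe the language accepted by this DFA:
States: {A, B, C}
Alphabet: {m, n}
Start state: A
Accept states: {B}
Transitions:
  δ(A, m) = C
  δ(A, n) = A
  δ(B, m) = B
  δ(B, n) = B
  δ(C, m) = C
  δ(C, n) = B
Testing a few strings:
  'mmnm' → accept
  'nn' → reject
  'mn' → accept
  'm' → reject
State roles: A=no m seen yet; B=substring mn seen; C=seen a m, waiting for n
All strings over {m,n} containing the substring mn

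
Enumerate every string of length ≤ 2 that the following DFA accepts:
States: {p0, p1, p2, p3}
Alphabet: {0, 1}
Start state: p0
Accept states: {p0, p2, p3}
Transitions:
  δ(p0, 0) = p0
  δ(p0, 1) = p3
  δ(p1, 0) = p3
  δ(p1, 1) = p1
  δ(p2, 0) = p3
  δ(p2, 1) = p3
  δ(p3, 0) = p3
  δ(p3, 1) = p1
ε, 0, 1, 00, 01, 10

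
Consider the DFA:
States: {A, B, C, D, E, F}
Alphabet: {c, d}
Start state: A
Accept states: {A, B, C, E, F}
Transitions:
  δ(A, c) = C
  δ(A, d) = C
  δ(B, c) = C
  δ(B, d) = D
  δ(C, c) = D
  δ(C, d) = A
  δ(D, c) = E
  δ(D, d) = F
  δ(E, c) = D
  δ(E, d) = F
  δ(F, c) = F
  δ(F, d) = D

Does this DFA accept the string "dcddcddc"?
Processing string "dcddcddc":
  A --d--> C
  C --c--> D
  D --d--> F
  F --d--> D
  D --c--> E
  E --d--> F
  F --d--> D
  D --c--> E
Final state: E
Accept states: {A, B, C, E, F}
Yes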